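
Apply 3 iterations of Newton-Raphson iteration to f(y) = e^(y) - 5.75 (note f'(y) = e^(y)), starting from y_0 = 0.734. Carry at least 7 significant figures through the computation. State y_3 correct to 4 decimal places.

y_0 = 0.734000: f = -3.666602, f' = 2.083398 → y_1 = 0.734000 - (-3.666602)/(2.083398) = 2.493915
y_1 = 2.493915: f = 6.358588, f' = 12.108588 → y_2 = 2.493915 - (6.358588)/(12.108588) = 1.968785
y_2 = 1.968785: f = 1.411966, f' = 7.161966 → y_3 = 1.968785 - (1.411966)/(7.161966) = 1.771637

1.7716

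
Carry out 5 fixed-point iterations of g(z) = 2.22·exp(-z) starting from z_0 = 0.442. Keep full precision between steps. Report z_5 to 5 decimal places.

1.21439

z_1 = g(0.442000) = 1.426904
z_2 = g(1.426904) = 0.532913
z_3 = g(0.532913) = 1.302902
z_4 = g(1.302902) = 0.603267
z_5 = g(0.603267) = 1.214388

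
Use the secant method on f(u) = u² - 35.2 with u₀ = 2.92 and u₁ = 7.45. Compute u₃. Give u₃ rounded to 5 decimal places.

5.88129

f(u_0) = -26.673600, f(u_1) = 20.302500
u_2 = 7.450000 - (20.302500)·(7.450000 - 2.920000)/(20.302500 - (-26.673600)) = 5.492189; f(u_2) = -5.035860
u_3 = 5.492189 - (-5.035860)·(5.492189 - 7.450000)/(-5.035860 - (20.302500)) = 5.881293; f(u_3) = -0.610390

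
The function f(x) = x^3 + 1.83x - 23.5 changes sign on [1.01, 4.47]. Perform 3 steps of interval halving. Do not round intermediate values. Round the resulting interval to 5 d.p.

f(1.010000) = -20.621399, f(4.470000) = 73.994723 (opposite signs)
step 1: m = 2.740000, f(m) = 2.085024 > 0 → root in [1.010000, 2.740000]
step 2: m = 1.875000, f(m) = -13.476953 < 0 → root in [1.875000, 2.740000]
step 3: m = 2.307500, f(m) = -6.990861 < 0 → root in [2.307500, 2.740000]

[2.30750, 2.74000]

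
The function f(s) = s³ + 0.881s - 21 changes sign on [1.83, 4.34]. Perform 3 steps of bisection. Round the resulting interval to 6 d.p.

[2.457500, 2.771250]

f(1.830000) = -13.259283, f(4.340000) = 64.570044 (opposite signs)
step 1: m = 3.085000, f(m) = 11.078524 > 0 → root in [1.830000, 3.085000]
step 2: m = 2.457500, f(m) = -3.993347 < 0 → root in [2.457500, 3.085000]
step 3: m = 2.771250, f(m) = 2.724191 > 0 → root in [2.457500, 2.771250]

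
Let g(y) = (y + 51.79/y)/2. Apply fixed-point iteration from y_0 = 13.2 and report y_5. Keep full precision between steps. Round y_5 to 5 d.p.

y_1 = g(13.200000) = 8.561742
y_2 = g(8.561742) = 7.305372
y_3 = g(7.305372) = 7.197338
y_4 = g(7.197338) = 7.196527
y_5 = g(7.196527) = 7.196527

7.19653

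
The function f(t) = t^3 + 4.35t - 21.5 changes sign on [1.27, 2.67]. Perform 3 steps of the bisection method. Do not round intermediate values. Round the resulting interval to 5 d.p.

f(1.270000) = -13.927117, f(2.670000) = 9.148663 (opposite signs)
step 1: m = 1.970000, f(m) = -5.285127 < 0 → root in [1.970000, 2.670000]
step 2: m = 2.320000, f(m) = 1.079168 > 0 → root in [1.970000, 2.320000]
step 3: m = 2.145000, f(m) = -2.300051 < 0 → root in [2.145000, 2.320000]

[2.14500, 2.32000]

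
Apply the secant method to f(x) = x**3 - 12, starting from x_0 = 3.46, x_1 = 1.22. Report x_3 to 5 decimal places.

2.69488

f(x_0) = 29.421736, f(x_1) = -10.184152
x_2 = 1.220000 - (-10.184152)·(1.220000 - 3.460000)/(-10.184152 - (29.421736)) = 1.795988; f(x_2) = -6.206914
x_3 = 1.795988 - (-6.206914)·(1.795988 - 1.220000)/(-6.206914 - (-10.184152)) = 2.694879; f(x_3) = 7.571216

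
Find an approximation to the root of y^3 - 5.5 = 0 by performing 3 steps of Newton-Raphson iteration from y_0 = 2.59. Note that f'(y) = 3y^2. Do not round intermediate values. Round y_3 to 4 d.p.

1.7656

y_0 = 2.590000: f = 11.873979, f' = 20.124300 → y_1 = 2.590000 - (11.873979)/(20.124300) = 1.999968
y_1 = 1.999968: f = 2.499617, f' = 11.999617 → y_2 = 1.999968 - (2.499617)/(11.999617) = 1.791660
y_2 = 1.791660: f = 0.251310, f' = 9.630137 → y_3 = 1.791660 - (0.251310)/(9.630137) = 1.765564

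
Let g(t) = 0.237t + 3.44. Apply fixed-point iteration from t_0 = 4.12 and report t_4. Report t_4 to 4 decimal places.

t_1 = g(4.120000) = 4.416440
t_2 = g(4.416440) = 4.486696
t_3 = g(4.486696) = 4.503347
t_4 = g(4.503347) = 4.507293

4.5073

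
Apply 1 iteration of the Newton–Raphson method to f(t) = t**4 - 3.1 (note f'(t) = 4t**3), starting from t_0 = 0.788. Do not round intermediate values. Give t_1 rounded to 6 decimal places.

2.174883

t_0 = 0.788000: f = -2.714429, f' = 1.957215 → t_1 = 0.788000 - (-2.714429)/(1.957215) = 2.174883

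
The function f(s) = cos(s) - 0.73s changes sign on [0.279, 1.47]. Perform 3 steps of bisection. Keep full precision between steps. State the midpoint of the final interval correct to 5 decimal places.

f(0.279000) = 0.757661, f(1.470000) = -0.972474 (opposite signs)
step 1: m = 0.874500, f(m) = 0.002996 > 0 → root in [0.874500, 1.470000]
step 2: m = 1.172250, f(m) = -0.467663 < 0 → root in [0.874500, 1.172250]
step 3: m = 1.023375, f(m) = -0.226577 < 0 → root in [0.874500, 1.023375]
Midpoint of [0.874500, 1.023375] = 0.948938

0.94894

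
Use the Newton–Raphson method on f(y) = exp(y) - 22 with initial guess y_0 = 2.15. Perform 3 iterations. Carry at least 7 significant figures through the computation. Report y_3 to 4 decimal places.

3.1030

Newton update: y ← y − f(y)/f'(y).
f'(y) = exp(y)
y_0 = 2.150000: f = -13.415142, f' = 8.584858 → y_1 = 2.150000 - (-13.415142)/(8.584858) = 3.712651
y_1 = 3.712651: f = 18.962273, f' = 40.962273 → y_2 = 3.712651 - (18.962273)/(40.962273) = 3.249731
y_2 = 3.249731: f = 3.783404, f' = 25.783404 → y_3 = 3.249731 - (3.783404)/(25.783404) = 3.102993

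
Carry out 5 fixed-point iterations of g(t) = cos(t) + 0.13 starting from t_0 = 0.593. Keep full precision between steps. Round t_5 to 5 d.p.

t_1 = g(0.593000) = 0.959268
t_2 = g(0.959268) = 0.704120
t_3 = g(0.704120) = 0.892182
t_4 = g(0.892182) = 0.757715
t_5 = g(0.757715) = 0.856408

0.85641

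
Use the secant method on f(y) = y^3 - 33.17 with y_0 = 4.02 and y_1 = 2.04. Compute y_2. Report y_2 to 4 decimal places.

Secant update: y_(k+1) = y_k − f(y_k)·(y_k − y_(k-1))/(f(y_k) − f(y_(k-1))).
f(y_0) = 31.794808, f(y_1) = -24.680336
y_2 = 2.040000 - (-24.680336)·(2.040000 - 4.020000)/(-24.680336 - (31.794808)) = 2.905284; f(y_2) = -8.647430

2.9053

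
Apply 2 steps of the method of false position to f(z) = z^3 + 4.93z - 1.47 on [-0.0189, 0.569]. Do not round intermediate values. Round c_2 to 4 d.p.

f(-0.018900) = -1.563184, f(0.569000) = 1.519390
step 1: c = 0.279226, f(c) = -0.071645 < 0 → new bracket [0.279226, 0.569000]
step 2: c = 0.292275, f(c) = -0.004118 < 0 → new bracket [0.292275, 0.569000]

0.2923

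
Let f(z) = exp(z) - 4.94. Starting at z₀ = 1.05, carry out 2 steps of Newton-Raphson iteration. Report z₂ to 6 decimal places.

1.612855

Newton update: z ← z − f(z)/f'(z).
f'(z) = exp(z)
z_0 = 1.050000: f = -2.082349, f' = 2.857651 → z_1 = 1.050000 - (-2.082349)/(2.857651) = 1.778692
z_1 = 1.778692: f = 0.982108, f' = 5.922108 → z_2 = 1.778692 - (0.982108)/(5.922108) = 1.612855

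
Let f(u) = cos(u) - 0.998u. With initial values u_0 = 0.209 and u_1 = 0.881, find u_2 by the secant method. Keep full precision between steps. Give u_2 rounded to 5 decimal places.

0.71982

Secant update: u_(k+1) = u_k − f(u_k)·(u_k − u_(k-1))/(f(u_k) − f(u_(k-1))).
f(u_0) = 0.769657, f(u_1) = -0.242858
u_2 = 0.881000 - (-0.242858)·(0.881000 - 0.209000)/(-0.242858 - (0.769657)) = 0.719817; f(u_2) = 0.033550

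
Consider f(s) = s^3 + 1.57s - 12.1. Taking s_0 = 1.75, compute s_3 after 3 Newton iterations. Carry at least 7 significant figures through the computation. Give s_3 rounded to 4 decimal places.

2.0686

f'(s) = 3s^2 + 1.57
s_0 = 1.750000: f = -3.993125, f' = 10.757500 → s_1 = 1.750000 - (-3.993125)/(10.757500) = 2.121195
s_1 = 2.121195: f = 0.774518, f' = 15.068399 → s_2 = 2.121195 - (0.774518)/(15.068399) = 2.069794
s_2 = 2.069794: f = 0.016677, f' = 14.422146 → s_3 = 2.069794 - (0.016677)/(14.422146) = 2.068638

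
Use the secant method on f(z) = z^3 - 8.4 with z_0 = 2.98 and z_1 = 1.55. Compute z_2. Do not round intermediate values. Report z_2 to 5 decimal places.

Secant update: z_(k+1) = z_k − f(z_k)·(z_k − z_(k-1))/(f(z_k) − f(z_(k-1))).
f(z_0) = 18.063592, f(z_1) = -4.676125
z_2 = 1.550000 - (-4.676125)·(1.550000 - 2.980000)/(-4.676125 - (18.063592)) = 1.844061; f(z_2) = -2.129160

1.84406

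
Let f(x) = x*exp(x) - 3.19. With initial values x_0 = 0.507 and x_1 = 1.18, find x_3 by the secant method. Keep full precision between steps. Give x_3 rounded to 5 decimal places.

Secant update: x_(k+1) = x_k − f(x_k)·(x_k − x_(k-1))/(f(x_k) − f(x_(k-1))).
f(x_0) = -2.348226, f(x_1) = 0.650162
x_2 = 1.180000 - (0.650162)·(1.180000 - 0.507000)/(0.650162 - (-2.348226)) = 1.034069; f(x_2) = -0.281697
x_3 = 1.034069 - (-0.281697)·(1.034069 - 1.180000)/(-0.281697 - (0.650162)) = 1.078183; f(x_3) = -0.020860

1.07818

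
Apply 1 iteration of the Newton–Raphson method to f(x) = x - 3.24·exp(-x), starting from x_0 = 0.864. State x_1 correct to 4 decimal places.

1.0760

f'(x) = 1 + 3.24·exp(-x)
x_0 = 0.864000: f = -0.501572, f' = 2.365572 → x_1 = 0.864000 - (-0.501572)/(2.365572) = 1.076030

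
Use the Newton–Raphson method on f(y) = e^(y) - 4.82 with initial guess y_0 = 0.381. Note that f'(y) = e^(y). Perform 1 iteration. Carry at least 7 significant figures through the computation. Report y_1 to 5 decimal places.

2.67392

Newton update: y ← y − f(y)/f'(y).
y_0 = 0.381000: f = -3.356252, f' = 1.463748 → y_1 = 0.381000 - (-3.356252)/(1.463748) = 2.673917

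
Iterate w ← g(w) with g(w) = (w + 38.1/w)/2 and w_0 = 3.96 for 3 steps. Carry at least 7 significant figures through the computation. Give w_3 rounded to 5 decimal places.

w_1 = g(3.960000) = 6.790606
w_2 = g(6.790606) = 6.200649
w_3 = g(6.200649) = 6.172584

6.17258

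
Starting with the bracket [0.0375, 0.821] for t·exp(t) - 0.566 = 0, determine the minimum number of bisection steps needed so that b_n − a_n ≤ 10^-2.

7

Initial width b − a = 0.821 − 0.0375 = 0.783500.
After n steps the width is (b−a)/2^n; need (b−a)/2^n ≤ 10^-2.
So n ≥ log₂(0.783500/10^-2) = log₂(78.3500) ≈ 6.2919.
Hence n = 7.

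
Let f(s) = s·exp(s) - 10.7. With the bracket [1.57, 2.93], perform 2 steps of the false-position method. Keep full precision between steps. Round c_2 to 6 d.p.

1.714577

f(1.570000) = -3.153562, f(2.930000) = 44.171957
step 1: c = 1.660624, f(c) = -1.960806 < 0 → new bracket [1.660624, 2.930000]
step 2: c = 1.714577, f(c) = -1.176676 < 0 → new bracket [1.714577, 2.930000]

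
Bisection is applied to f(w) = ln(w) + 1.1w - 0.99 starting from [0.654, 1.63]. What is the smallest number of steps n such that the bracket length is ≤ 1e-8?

Initial width b − a = 1.63 − 0.654 = 0.976000.
After n steps the width is (b−a)/2^n; need (b−a)/2^n ≤ 1e-8.
So n ≥ log₂(0.976000/1e-8) = log₂(97600000.0000) ≈ 26.5404.
Hence n = 27.

27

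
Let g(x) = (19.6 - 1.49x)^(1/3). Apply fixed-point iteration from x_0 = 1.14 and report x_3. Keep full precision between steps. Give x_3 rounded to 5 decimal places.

2.51294

x_1 = g(1.140000) = 2.615947
x_2 = g(2.615947) = 2.504113
x_3 = g(2.504113) = 2.512939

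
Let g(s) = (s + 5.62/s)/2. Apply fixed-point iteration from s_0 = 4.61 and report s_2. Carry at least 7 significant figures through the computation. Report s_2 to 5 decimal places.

2.42140

s_1 = g(4.610000) = 2.914544
s_2 = g(2.914544) = 2.421402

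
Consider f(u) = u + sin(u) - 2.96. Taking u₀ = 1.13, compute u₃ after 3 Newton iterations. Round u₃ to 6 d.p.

f'(u) = 1 + cos(u)
u_0 = 1.130000: f = -0.925588, f' = 1.426660 → u_1 = 1.130000 - (-0.925588)/(1.426660) = 1.778780
u_1 = 1.778780: f = -0.202771, f' = 0.793513 → u_2 = 1.778780 - (-0.202771)/(0.793513) = 2.034316
u_2 = 2.034316: f = -0.031200, f' = 0.552901 → u_3 = 2.034316 - (-0.031200)/(0.552901) = 2.090745

2.090745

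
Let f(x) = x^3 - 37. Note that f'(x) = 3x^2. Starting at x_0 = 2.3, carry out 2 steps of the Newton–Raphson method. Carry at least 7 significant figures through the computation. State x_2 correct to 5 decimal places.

Newton update: x ← x − f(x)/f'(x).
x_0 = 2.300000: f = -24.833000, f' = 15.870000 → x_1 = 2.300000 - (-24.833000)/(15.870000) = 3.864776
x_1 = 3.864776: f = 20.726215, f' = 44.809488 → x_2 = 3.864776 - (20.726215)/(44.809488) = 3.402236

3.40224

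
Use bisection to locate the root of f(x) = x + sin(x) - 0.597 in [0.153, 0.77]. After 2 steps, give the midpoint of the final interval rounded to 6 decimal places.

0.230125

f(0.153000) = -0.291596, f(0.770000) = 0.869135 (opposite signs)
step 1: m = 0.461500, f(m) = 0.309792 > 0 → root in [0.153000, 0.461500]
step 2: m = 0.307250, f(m) = 0.012689 > 0 → root in [0.153000, 0.307250]
Midpoint of [0.153000, 0.307250] = 0.230125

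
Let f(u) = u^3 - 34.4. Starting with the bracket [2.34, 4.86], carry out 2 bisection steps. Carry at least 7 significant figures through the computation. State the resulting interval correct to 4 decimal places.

f(2.340000) = -21.587096, f(4.860000) = 80.391256 (opposite signs)
step 1: m = 3.600000, f(m) = 12.256000 > 0 → root in [2.340000, 3.600000]
step 2: m = 2.970000, f(m) = -8.201927 < 0 → root in [2.970000, 3.600000]

[2.9700, 3.6000]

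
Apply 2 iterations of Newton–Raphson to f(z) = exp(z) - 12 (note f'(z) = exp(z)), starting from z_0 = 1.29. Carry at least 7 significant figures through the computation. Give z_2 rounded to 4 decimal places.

2.9234

z_0 = 1.290000: f = -8.367213, f' = 3.632787 → z_1 = 1.290000 - (-8.367213)/(3.632787) = 3.593249
z_1 = 3.593249: f = 24.352006, f' = 36.352006 → z_2 = 3.593249 - (24.352006)/(36.352006) = 2.923355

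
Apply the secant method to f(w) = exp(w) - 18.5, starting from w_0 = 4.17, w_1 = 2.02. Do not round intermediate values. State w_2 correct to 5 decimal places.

f(w_0) = 46.215452, f(w_1) = -10.961675
w_2 = 2.020000 - (-10.961675)·(2.020000 - 4.170000)/(-10.961675 - (46.215452)) = 2.432186; f(w_2) = -7.116262

2.43219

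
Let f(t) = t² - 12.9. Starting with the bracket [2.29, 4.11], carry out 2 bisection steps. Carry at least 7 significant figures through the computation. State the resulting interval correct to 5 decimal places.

f(2.290000) = -7.655900, f(4.110000) = 3.992100 (opposite signs)
step 1: m = 3.200000, f(m) = -2.660000 < 0 → root in [3.200000, 4.110000]
step 2: m = 3.655000, f(m) = 0.459025 > 0 → root in [3.200000, 3.655000]

[3.20000, 3.65500]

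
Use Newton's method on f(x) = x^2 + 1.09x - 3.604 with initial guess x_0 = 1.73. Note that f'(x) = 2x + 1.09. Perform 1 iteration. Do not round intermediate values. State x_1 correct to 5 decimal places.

x_0 = 1.730000: f = 1.274600, f' = 4.550000 → x_1 = 1.730000 - (1.274600)/(4.550000) = 1.449868

1.44987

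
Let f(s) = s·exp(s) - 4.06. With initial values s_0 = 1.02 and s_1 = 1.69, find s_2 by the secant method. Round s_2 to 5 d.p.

Secant update: s_(k+1) = s_k − f(s_k)·(s_k − s_(k-1))/(f(s_k) − f(s_(k-1))).
f(s_0) = -1.231341, f(s_1) = 5.098922
s_2 = 1.690000 - (5.098922)·(1.690000 - 1.020000)/(5.098922 - (-1.231341)) = 1.150326; f(s_2) = -0.425863

1.15033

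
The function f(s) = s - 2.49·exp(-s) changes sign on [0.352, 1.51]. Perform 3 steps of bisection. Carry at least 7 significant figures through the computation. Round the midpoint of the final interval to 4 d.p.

1.0034

f(0.352000) = -1.399168, f(1.510000) = 0.959934 (opposite signs)
step 1: m = 0.931000, f(m) = -0.050457 < 0 → root in [0.931000, 1.510000]
step 2: m = 1.220500, f(m) = 0.485744 > 0 → root in [0.931000, 1.220500]
step 3: m = 1.075750, f(m) = 0.226556 > 0 → root in [0.931000, 1.075750]
Midpoint of [0.931000, 1.075750] = 1.003375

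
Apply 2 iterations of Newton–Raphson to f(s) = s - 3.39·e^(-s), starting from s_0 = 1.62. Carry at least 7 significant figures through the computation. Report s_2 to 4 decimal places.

1.1124

f'(s) = 1 + 3.39·e^(-s)
s_0 = 1.620000: f = 0.949123, f' = 1.670877 → s_1 = 1.620000 - (0.949123)/(1.670877) = 1.051961
s_1 = 1.051961: f = -0.132004, f' = 2.183965 → s_2 = 1.051961 - (-0.132004)/(2.183965) = 1.112403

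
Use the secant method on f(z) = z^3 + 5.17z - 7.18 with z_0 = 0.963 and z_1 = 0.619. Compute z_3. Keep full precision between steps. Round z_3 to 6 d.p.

f(z_0) = -1.308234, f(z_1) = -3.742593
z_2 = 0.619000 - (-3.742593)·(0.619000 - 0.963000)/(-3.742593 - (-1.308234)) = 1.147867; f(z_2) = 0.266899
z_3 = 1.147867 - (0.266899)·(1.147867 - 0.619000)/(0.266899 - (-3.742593)) = 1.112662; f(z_3) = -0.050044

1.112662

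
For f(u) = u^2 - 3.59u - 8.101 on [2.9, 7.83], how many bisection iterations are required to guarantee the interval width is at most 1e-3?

13

Initial width b − a = 7.83 − 2.9 = 4.930000.
After n steps the width is (b−a)/2^n; need (b−a)/2^n ≤ 1e-3.
So n ≥ log₂(4.930000/1e-3) = log₂(4930.0000) ≈ 12.2674.
Hence n = 13.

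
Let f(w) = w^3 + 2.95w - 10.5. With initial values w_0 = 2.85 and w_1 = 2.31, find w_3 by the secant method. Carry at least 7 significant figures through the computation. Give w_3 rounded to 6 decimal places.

1.786154

Secant update: w_(k+1) = w_k − f(w_k)·(w_k − w_(k-1))/(f(w_k) − f(w_(k-1))).
f(w_0) = 21.056625, f(w_1) = 8.640891
w_2 = 2.310000 - (8.640891)·(2.310000 - 2.850000)/(8.640891 - (21.056625)) = 1.934180; f(w_2) = 2.441699
w_3 = 1.934180 - (2.441699)·(1.934180 - 2.310000)/(2.441699 - (8.640891)) = 1.786154; f(w_3) = 0.467608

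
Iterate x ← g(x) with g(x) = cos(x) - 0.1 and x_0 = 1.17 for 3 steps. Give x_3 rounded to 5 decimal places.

x_1 = g(1.170000) = 0.290152
x_2 = g(0.290152) = 0.858200
x_3 = g(0.858200) = 0.553800

0.55380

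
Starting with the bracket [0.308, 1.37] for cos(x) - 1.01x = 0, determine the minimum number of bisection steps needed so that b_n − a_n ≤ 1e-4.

Initial width b − a = 1.37 − 0.308 = 1.062000.
After n steps the width is (b−a)/2^n; need (b−a)/2^n ≤ 1e-4.
So n ≥ log₂(1.062000/1e-4) = log₂(10620.0000) ≈ 13.3745.
Hence n = 14.

14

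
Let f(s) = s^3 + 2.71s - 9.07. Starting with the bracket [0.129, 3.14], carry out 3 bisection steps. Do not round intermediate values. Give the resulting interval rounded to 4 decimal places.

[1.6345, 2.0109]

f(0.129000) = -8.718263, f(3.140000) = 30.398544 (opposite signs)
step 1: m = 1.634500, f(m) = -0.273791 < 0 → root in [1.634500, 3.140000]
step 2: m = 2.387250, f(m) = 11.004296 > 0 → root in [1.634500, 2.387250]
step 3: m = 2.010875, f(m) = 4.510682 > 0 → root in [1.634500, 2.010875]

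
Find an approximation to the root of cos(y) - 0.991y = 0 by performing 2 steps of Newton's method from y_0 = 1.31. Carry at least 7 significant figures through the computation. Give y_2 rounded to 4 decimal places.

f'(y) = -sin(y) - 0.991
y_0 = 1.310000: f = -1.040360, f' = -1.957185 → y_1 = 1.310000 - (-1.040360)/(-1.957185) = 0.778441
y_1 = 0.778441: f = -0.059425, f' = -1.693170 → y_2 = 0.778441 - (-0.059425)/(-1.693170) = 0.743344

0.7433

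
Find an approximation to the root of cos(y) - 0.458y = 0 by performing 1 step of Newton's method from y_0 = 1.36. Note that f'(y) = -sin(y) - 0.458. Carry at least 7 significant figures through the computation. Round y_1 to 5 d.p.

1.07192

Newton update: y ← y − f(y)/f'(y).
y_0 = 1.360000: f = -0.413641, f' = -1.435865 → y_1 = 1.360000 - (-0.413641)/(-1.435865) = 1.071922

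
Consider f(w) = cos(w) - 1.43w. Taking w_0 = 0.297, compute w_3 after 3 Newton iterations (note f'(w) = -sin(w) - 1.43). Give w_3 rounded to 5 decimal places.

0.58357

w_0 = 0.297000: f = 0.531509, f' = -1.722653 → w_1 = 0.297000 - (0.531509)/(-1.722653) = 0.605541
w_1 = 0.605541: f = -0.043729, f' = -1.999207 → w_2 = 0.605541 - (-0.043729)/(-1.999207) = 0.583668
w_2 = 0.583668: f = -0.000198, f' = -1.981088 → w_3 = 0.583668 - (-0.000198)/(-1.981088) = 0.583568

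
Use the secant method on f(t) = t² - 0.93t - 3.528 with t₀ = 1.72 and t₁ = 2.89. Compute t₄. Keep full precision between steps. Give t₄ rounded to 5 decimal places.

2.40025

f(t_0) = -2.169200, f(t_1) = 2.136400
t_2 = 2.890000 - (2.136400)·(2.890000 - 1.720000)/(2.136400 - (-2.169200)) = 2.309457; f(t_2) = -0.342205
t_3 = 2.309457 - (-0.342205)·(2.309457 - 2.890000)/(-0.342205 - (2.136400)) = 2.389608; f(t_3) = -0.040107
t_4 = 2.389608 - (-0.040107)·(2.389608 - 2.309457)/(-0.040107 - (-0.342205)) = 2.400250; f(t_4) = 0.000966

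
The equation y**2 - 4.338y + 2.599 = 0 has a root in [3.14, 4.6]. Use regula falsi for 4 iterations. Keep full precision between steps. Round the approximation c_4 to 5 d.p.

f(3.140000) = -1.162720, f(4.600000) = 3.804200
step 1: c = 3.481775, f(c) = -0.382182 < 0 → new bracket [3.481775, 4.600000]
step 2: c = 3.583860, f(c) = -0.103732 < 0 → new bracket [3.583860, 4.600000]
step 3: c = 3.610832, f(c) = -0.026680 < 0 → new bracket [3.610832, 4.600000]
step 4: c = 3.617722, f(c) = -0.006767 < 0 → new bracket [3.617722, 4.600000]

3.61772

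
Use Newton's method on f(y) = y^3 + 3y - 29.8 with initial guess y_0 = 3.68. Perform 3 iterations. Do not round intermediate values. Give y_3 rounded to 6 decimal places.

2.779082

Newton update: y ← y − f(y)/f'(y).
f'(y) = 3y^2 + 3
y_0 = 3.680000: f = 31.076032, f' = 43.627200 → y_1 = 3.680000 - (31.076032)/(43.627200) = 2.967691
y_1 = 2.967691: f = 5.240101, f' = 29.421576 → y_2 = 2.967691 - (5.240101)/(29.421576) = 2.789587
y_2 = 2.789587: f = 0.276765, f' = 26.345392 → y_3 = 2.789587 - (0.276765)/(26.345392) = 2.779082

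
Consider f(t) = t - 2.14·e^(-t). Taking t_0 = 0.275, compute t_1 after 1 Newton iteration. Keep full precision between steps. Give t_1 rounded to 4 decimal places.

0.7894

Newton update: t ← t − f(t)/f'(t).
f'(t) = 1 + 2.14·e^(-t)
t_0 = 0.275000: f = -1.350484, f' = 2.625484 → t_1 = 0.275000 - (-1.350484)/(2.625484) = 0.789375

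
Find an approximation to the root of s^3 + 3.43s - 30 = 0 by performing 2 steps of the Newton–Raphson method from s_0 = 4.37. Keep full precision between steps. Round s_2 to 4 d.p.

2.8076

Newton update: s ← s − f(s)/f'(s).
f'(s) = 3s^2 + 3.43
s_0 = 4.370000: f = 68.442553, f' = 60.720700 → s_1 = 4.370000 - (68.442553)/(60.720700) = 3.242830
s_1 = 3.242830: f = 15.224332, f' = 34.977839 → s_2 = 3.242830 - (15.224332)/(34.977839) = 2.807573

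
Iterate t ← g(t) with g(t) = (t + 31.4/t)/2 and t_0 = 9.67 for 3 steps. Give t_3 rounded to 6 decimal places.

5.603853

t_1 = g(9.670000) = 6.458578
t_2 = g(6.458578) = 5.660165
t_3 = g(5.660165) = 5.603853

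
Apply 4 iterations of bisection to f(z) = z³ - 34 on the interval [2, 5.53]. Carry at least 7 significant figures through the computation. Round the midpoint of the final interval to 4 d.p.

f(2.000000) = -26.000000, f(5.530000) = 135.112377 (opposite signs)
step 1: m = 3.765000, f(m) = 19.369722 > 0 → root in [2.000000, 3.765000]
step 2: m = 2.882500, f(m) = -10.049866 < 0 → root in [2.882500, 3.765000]
step 3: m = 3.323750, f(m) = 2.718510 > 0 → root in [2.882500, 3.323750]
step 4: m = 3.103125, f(m) = -4.118815 < 0 → root in [3.103125, 3.323750]
Midpoint of [3.103125, 3.323750] = 3.213438

3.2134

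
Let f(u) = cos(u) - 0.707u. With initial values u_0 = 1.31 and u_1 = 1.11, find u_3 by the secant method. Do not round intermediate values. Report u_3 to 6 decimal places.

0.890630

f(u_0) = -0.668320, f(u_1) = -0.340108
u_2 = 1.110000 - (-0.340108)·(1.110000 - 1.310000)/(-0.340108 - (-0.668320)) = 0.902750; f(u_2) = -0.018791
u_3 = 0.902750 - (-0.018791)·(0.902750 - 1.110000)/(-0.018791 - (-0.340108)) = 0.890630; f(u_3) = -0.000753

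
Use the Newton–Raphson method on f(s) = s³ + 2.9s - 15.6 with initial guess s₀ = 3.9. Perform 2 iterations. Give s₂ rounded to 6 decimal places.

2.240604

f'(s) = 3s² + 2.9
s_0 = 3.900000: f = 55.029000, f' = 48.530000 → s_1 = 3.900000 - (55.029000)/(48.530000) = 2.766083
s_1 = 2.766083: f = 13.585533, f' = 25.853643 → s_2 = 2.766083 - (13.585533)/(25.853643) = 2.240604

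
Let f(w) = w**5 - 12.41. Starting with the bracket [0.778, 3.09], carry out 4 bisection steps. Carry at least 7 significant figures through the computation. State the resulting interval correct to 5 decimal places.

f(0.778000) = -12.124965, f(3.090000) = 269.293600 (opposite signs)
step 1: m = 1.934000, f(m) = 14.647169 > 0 → root in [0.778000, 1.934000]
step 2: m = 1.356000, f(m) = -7.825432 < 0 → root in [1.356000, 1.934000]
step 3: m = 1.645000, f(m) = -0.364370 < 0 → root in [1.645000, 1.934000]
step 4: m = 1.789500, f(m) = 5.940948 > 0 → root in [1.645000, 1.789500]

[1.64500, 1.78950]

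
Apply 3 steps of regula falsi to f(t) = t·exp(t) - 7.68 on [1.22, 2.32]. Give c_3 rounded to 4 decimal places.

False-position update: c = (a·f(b) − b·f(a))/(f(b) − f(a)); replace the endpoint whose sign matches f(c).
f(1.220000) = -3.547631, f(2.320000) = 15.927564
step 1: c = 1.420378, f(c) = -1.801507 < 0 → new bracket [1.420378, 2.320000]
step 2: c = 1.511791, f(c) = -0.824260 < 0 → new bracket [1.511791, 2.320000]
step 3: c = 1.551558, f(c) = -0.358478 < 0 → new bracket [1.551558, 2.320000]

1.5516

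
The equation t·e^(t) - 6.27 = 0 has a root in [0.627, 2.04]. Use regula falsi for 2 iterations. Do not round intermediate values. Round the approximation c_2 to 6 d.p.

1.334206

f(0.627000) = -5.096265, f(2.040000) = 9.418843
step 1: c = 1.123105, f(c) = -2.817140 < 0 → new bracket [1.123105, 2.040000]
step 2: c = 1.334206, f(c) = -1.204049 < 0 → new bracket [1.334206, 2.040000]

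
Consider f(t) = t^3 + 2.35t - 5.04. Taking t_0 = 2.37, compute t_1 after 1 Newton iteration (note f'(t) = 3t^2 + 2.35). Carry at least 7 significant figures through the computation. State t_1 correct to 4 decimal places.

1.6491

Newton update: t ← t − f(t)/f'(t).
t_0 = 2.370000: f = 13.841553, f' = 19.200700 → t_1 = 2.370000 - (13.841553)/(19.200700) = 1.649112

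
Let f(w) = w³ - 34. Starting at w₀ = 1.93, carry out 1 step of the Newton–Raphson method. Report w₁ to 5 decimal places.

Newton update: w ← w − f(w)/f'(w).
f'(w) = 3w²
w_0 = 1.930000: f = -26.810943, f' = 11.174700 → w_1 = 1.930000 - (-26.810943)/(11.174700) = 4.329254

4.32925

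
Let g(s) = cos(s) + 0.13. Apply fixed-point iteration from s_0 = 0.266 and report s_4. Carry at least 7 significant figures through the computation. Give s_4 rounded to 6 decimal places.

0.701928

s_1 = g(0.266000) = 1.094830
s_2 = g(1.094830) = 0.588197
s_3 = g(0.588197) = 0.961942
s_4 = g(0.961942) = 0.701928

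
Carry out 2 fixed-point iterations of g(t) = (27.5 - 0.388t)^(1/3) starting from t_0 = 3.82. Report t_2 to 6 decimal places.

t_1 = g(3.820000) = 2.963173
t_2 = g(2.963173) = 2.975741

2.975741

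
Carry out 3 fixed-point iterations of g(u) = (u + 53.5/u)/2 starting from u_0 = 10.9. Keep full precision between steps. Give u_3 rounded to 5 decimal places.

u_1 = g(10.900000) = 7.904128
u_2 = g(7.904128) = 7.336372
u_3 = g(7.336372) = 7.314402

7.31440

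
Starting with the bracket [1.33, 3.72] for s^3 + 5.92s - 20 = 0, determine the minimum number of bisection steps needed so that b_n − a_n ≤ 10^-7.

25

Initial width b − a = 3.72 − 1.33 = 2.390000.
After n steps the width is (b−a)/2^n; need (b−a)/2^n ≤ 10^-7.
So n ≥ log₂(2.390000/10^-7) = log₂(23900000.0000) ≈ 24.5105.
Hence n = 25.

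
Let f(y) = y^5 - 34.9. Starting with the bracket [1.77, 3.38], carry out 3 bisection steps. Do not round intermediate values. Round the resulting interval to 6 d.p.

[1.971250, 2.172500]

f(1.770000) = -17.527340, f(3.380000) = 406.247174 (opposite signs)
step 1: m = 2.575000, f(m) = 78.310359 > 0 → root in [1.770000, 2.575000]
step 2: m = 2.172500, f(m) = 13.494825 > 0 → root in [1.770000, 2.172500]
step 3: m = 1.971250, f(m) = -5.134819 < 0 → root in [1.971250, 2.172500]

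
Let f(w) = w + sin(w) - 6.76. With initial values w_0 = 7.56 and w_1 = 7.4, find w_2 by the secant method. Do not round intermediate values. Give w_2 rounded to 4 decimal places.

Secant update: w_(k+1) = w_k − f(w_k)·(w_k − w_(k-1))/(f(w_k) − f(w_(k-1))).
f(w_0) = 1.757098, f(w_1) = 1.538708
w_2 = 7.400000 - (1.538708)·(7.400000 - 7.560000)/(1.538708 - (1.757098)) = 6.272688; f(w_2) = -0.497810

6.2727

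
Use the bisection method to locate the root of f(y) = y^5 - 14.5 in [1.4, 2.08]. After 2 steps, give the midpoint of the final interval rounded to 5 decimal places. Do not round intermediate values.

f(1.400000) = -9.121760, f(2.080000) = 24.432893 (opposite signs)
step 1: m = 1.740000, f(m) = 1.449469 > 0 → root in [1.400000, 1.740000]
step 2: m = 1.570000, f(m) = -4.961101 < 0 → root in [1.570000, 1.740000]
Midpoint of [1.570000, 1.740000] = 1.655000

1.65500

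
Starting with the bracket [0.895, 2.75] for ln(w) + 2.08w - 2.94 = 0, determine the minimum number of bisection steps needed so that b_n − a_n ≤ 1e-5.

Initial width b − a = 2.75 − 0.895 = 1.855000.
After n steps the width is (b−a)/2^n; need (b−a)/2^n ≤ 1e-5.
So n ≥ log₂(1.855000/1e-5) = log₂(185500.0000) ≈ 17.5011.
Hence n = 18.

18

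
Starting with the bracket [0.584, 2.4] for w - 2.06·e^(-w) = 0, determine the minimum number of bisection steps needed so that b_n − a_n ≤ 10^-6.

Initial width b − a = 2.4 − 0.584 = 1.816000.
After n steps the width is (b−a)/2^n; need (b−a)/2^n ≤ 10^-6.
So n ≥ log₂(1.816000/10^-6) = log₂(1816000.0000) ≈ 20.7923.
Hence n = 21.

21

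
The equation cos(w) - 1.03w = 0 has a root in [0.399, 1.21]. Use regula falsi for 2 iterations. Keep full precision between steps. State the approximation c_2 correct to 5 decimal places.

f(0.399000) = 0.510480, f(1.210000) = -0.893281
step 1: c = 0.693922, f(c) = 0.054005 > 0 → new bracket [0.693922, 1.210000]
step 2: c = 0.723343, f(c) = 0.004554 > 0 → new bracket [0.723343, 1.210000]

0.72334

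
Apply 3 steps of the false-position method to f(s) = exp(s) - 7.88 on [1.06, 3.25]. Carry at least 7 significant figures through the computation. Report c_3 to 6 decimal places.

1.933906

False-position update: c = (a·f(b) − b·f(a))/(f(b) − f(a)); replace the endpoint whose sign matches f(c).
f(1.060000) = -4.993629, f(3.250000) = 17.910340
step 1: c = 1.537474, f(c) = -3.227178 < 0 → new bracket [1.537474, 3.250000]
step 2: c = 1.798934, f(c) = -1.836795 < 0 → new bracket [1.798934, 3.250000]
step 3: c = 1.933906, f(c) = -0.963524 < 0 → new bracket [1.933906, 3.250000]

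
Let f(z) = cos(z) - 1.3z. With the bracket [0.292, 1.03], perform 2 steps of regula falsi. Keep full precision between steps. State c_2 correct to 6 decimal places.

f(0.292000) = 0.578070, f(1.030000) = -0.824181
step 1: c = 0.596236, f(c) = 0.052348 > 0 → new bracket [0.596236, 1.030000]
step 2: c = 0.622141, f(c) = 0.003849 > 0 → new bracket [0.622141, 1.030000]

0.622141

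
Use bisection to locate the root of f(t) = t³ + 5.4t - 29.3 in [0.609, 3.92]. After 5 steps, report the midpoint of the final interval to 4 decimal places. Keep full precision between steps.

f(0.609000) = -25.785533, f(3.920000) = 52.104288 (opposite signs)
step 1: m = 2.264500, f(m) = -5.459434 < 0 → root in [2.264500, 3.920000]
step 2: m = 3.092250, f(m) = 16.966276 > 0 → root in [2.264500, 3.092250]
step 3: m = 2.678375, f(m) = 4.377064 > 0 → root in [2.264500, 2.678375]
step 4: m = 2.471437, f(m) = -0.858689 < 0 → root in [2.471437, 2.678375]
step 5: m = 2.574906, f(m) = 1.676488 > 0 → root in [2.471437, 2.574906]
Midpoint of [2.471437, 2.574906] = 2.523172

2.5232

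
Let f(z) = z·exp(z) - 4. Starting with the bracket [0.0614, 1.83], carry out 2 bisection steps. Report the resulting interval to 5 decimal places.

f(0.061400) = -3.934712, f(1.830000) = 7.408013 (opposite signs)
step 1: m = 0.945700, f(m) = -1.565187 < 0 → root in [0.945700, 1.830000]
step 2: m = 1.387850, f(m) = 1.560043 > 0 → root in [0.945700, 1.387850]

[0.94570, 1.38785]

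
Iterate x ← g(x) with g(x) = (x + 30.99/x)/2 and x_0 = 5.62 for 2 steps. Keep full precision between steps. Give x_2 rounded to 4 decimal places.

x_1 = g(5.620000) = 5.567117
x_2 = g(5.567117) = 5.566866

5.5669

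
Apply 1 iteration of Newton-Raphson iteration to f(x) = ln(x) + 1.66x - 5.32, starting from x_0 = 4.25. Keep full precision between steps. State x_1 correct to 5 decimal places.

2.57115

Newton update: x ← x − f(x)/f'(x).
f'(x) = 1/x + 1.66
x_0 = 4.250000: f = 3.181919, f' = 1.895294 → x_1 = 4.250000 - (3.181919)/(1.895294) = 2.571148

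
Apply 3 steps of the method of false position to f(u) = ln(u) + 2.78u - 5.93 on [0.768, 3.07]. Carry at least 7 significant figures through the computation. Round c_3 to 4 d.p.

f(0.768000) = -4.058926, f(3.070000) = 3.726278
step 1: c = 1.968180, f(c) = 0.218650 > 0 → new bracket [0.768000, 1.968180]
step 2: c = 1.906832, f(c) = 0.016438 > 0 → new bracket [0.768000, 1.906832]
step 3: c = 1.902239, f(c) = 0.001256 > 0 → new bracket [0.768000, 1.902239]

1.9022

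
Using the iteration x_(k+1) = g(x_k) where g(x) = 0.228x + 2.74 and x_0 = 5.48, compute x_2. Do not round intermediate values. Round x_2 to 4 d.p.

3.6496

x_1 = g(5.480000) = 3.989440
x_2 = g(3.989440) = 3.649592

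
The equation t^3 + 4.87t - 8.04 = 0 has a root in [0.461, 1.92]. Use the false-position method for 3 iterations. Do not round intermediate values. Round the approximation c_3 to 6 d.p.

1.238475

f(0.461000) = -5.696958, f(1.920000) = 8.388288
step 1: c = 1.051111, f(c) = -1.759784 < 0 → new bracket [1.051111, 1.920000]
step 2: c = 1.201786, f(c) = -0.451577 < 0 → new bracket [1.201786, 1.920000]
step 3: c = 1.238475, f(c) = -0.109027 < 0 → new bracket [1.238475, 1.920000]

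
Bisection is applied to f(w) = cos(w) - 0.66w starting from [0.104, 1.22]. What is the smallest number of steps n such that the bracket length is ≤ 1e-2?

Initial width b − a = 1.22 − 0.104 = 1.116000.
After n steps the width is (b−a)/2^n; need (b−a)/2^n ≤ 1e-2.
So n ≥ log₂(1.116000/1e-2) = log₂(111.6000) ≈ 6.8022.
Hence n = 7.

7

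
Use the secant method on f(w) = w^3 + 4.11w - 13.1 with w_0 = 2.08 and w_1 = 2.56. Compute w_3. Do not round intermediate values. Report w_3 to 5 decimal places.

f(w_0) = 4.447712, f(w_1) = 14.198816
w_2 = 2.560000 - (14.198816)·(2.560000 - 2.080000)/(14.198816 - (4.447712)) = 1.861061; f(w_2) = 0.994828
w_3 = 1.861061 - (0.994828)·(1.861061 - 2.560000)/(0.994828 - (14.198816)) = 1.808400; f(w_3) = 0.246558

1.80840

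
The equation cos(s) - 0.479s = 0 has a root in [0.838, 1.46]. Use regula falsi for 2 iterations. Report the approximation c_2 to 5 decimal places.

False-position update: c = (a·f(b) − b·f(a))/(f(b) − f(a)); replace the endpoint whose sign matches f(c).
f(0.838000) = 0.267549, f(1.460000) = -0.588770
step 1: c = 1.032338, f(c) = 0.018323 > 0 → new bracket [1.032338, 1.460000]
step 2: c = 1.045246, f(c) = 0.001017 > 0 → new bracket [1.045246, 1.460000]

1.04525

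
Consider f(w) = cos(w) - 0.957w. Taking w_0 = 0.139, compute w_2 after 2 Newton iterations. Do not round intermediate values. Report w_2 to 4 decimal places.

f'(w) = -sin(w) - 0.957
w_0 = 0.139000: f = 0.857332, f' = -1.095553 → w_1 = 0.139000 - (0.857332)/(-1.095553) = 0.921557
w_1 = 0.921557: f = -0.277349, f' = -1.753544 → w_2 = 0.921557 - (-0.277349)/(-1.753544) = 0.763392

0.7634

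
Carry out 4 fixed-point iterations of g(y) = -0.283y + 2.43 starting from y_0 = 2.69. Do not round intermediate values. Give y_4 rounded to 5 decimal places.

1.89910

y_1 = g(2.690000) = 1.668730
y_2 = g(1.668730) = 1.957749
y_3 = g(1.957749) = 1.875957
y_4 = g(1.875957) = 1.899104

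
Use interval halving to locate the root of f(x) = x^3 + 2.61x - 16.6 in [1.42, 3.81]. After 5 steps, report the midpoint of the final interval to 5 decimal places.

f(1.420000) = -10.030512, f(3.810000) = 48.650441 (opposite signs)
step 1: m = 2.615000, f(m) = 8.107108 > 0 → root in [1.420000, 2.615000]
step 2: m = 2.017500, f(m) = -3.122482 < 0 → root in [2.017500, 2.615000]
step 3: m = 2.316250, f(m) = 1.872126 > 0 → root in [2.017500, 2.316250]
step 4: m = 2.166875, f(m) = -0.770226 < 0 → root in [2.166875, 2.316250]
step 5: m = 2.241563, f(m) = 0.513439 > 0 → root in [2.166875, 2.241563]
Midpoint of [2.166875, 2.241563] = 2.204219

2.20422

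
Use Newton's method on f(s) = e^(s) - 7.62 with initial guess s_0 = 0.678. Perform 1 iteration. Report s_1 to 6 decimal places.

Newton update: s ← s − f(s)/f'(s).
f'(s) = e^(s)
s_0 = 0.678000: f = -5.650066, f' = 1.969934 → s_1 = 0.678000 - (-5.650066)/(1.969934) = 3.546150

3.546150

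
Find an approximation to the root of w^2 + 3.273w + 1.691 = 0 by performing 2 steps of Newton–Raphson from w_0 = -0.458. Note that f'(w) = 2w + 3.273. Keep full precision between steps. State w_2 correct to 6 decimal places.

w_0 = -0.458000: f = 0.401730, f' = 2.357000 → w_1 = -0.458000 - (0.401730)/(2.357000) = -0.628441
w_1 = -0.628441: f = 0.029050, f' = 2.016118 → w_2 = -0.628441 - (0.029050)/(2.016118) = -0.642850

-0.642850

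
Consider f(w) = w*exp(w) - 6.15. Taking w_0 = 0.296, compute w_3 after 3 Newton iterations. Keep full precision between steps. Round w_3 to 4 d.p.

2.2032

Newton update: w ← w − f(w)/f'(w).
f'(w) = (w+1)*exp(w)
w_0 = 0.296000: f = -5.752037, f' = 1.742433 → w_1 = 0.296000 - (-5.752037)/(1.742433) = 3.597152
w_1 = 3.597152: f = 125.124968, f' = 167.769110 → w_2 = 3.597152 - (125.124968)/(167.769110) = 2.851335
w_2 = 2.851335: f = 43.209126, f' = 66.670008 → w_3 = 2.851335 - (43.209126)/(66.670008) = 2.203231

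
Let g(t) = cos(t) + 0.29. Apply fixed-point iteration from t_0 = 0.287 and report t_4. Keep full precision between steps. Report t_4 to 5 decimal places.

t_1 = g(0.287000) = 1.249097
t_2 = g(1.249097) = 0.606179
t_3 = g(0.606179) = 1.111831
t_4 = g(1.111831) = 0.733021

0.73302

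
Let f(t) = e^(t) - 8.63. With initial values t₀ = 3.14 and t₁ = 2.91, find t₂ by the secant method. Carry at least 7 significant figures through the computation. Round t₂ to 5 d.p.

f(t_0) = 14.473867, f(t_1) = 9.726799
t_2 = 2.910000 - (9.726799)·(2.910000 - 3.140000)/(9.726799 - (14.473867)) = 2.438727; f(t_2) = 2.828448

2.43873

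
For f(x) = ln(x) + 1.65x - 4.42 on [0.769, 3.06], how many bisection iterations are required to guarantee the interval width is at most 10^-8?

Initial width b − a = 3.06 − 0.769 = 2.291000.
After n steps the width is (b−a)/2^n; need (b−a)/2^n ≤ 10^-8.
So n ≥ log₂(2.291000/10^-8) = log₂(229100000.0000) ≈ 27.7714.
Hence n = 28.

28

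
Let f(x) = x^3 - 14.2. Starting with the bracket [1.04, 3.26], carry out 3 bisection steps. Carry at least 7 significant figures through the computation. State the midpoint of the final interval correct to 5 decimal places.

2.28875

f(1.040000) = -13.075136, f(3.260000) = 20.445976 (opposite signs)
step 1: m = 2.150000, f(m) = -4.261625 < 0 → root in [2.150000, 3.260000]
step 2: m = 2.705000, f(m) = 5.592553 > 0 → root in [2.150000, 2.705000]
step 3: m = 2.427500, f(m) = 0.104666 > 0 → root in [2.150000, 2.427500]
Midpoint of [2.150000, 2.427500] = 2.288750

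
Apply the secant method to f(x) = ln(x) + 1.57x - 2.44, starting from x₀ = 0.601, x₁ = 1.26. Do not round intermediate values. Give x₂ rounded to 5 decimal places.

f(x_0) = -2.005590, f(x_1) = -0.230688
x_2 = 1.260000 - (-0.230688)·(1.260000 - 0.601000)/(-0.230688 - (-2.005590)) = 1.345652; f(x_2) = -0.030448

1.34565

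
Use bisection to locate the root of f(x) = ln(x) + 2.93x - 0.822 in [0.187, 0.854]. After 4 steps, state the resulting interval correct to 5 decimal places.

f(0.187000) = -1.950737, f(0.854000) = 1.522396 (opposite signs)
step 1: m = 0.520500, f(m) = 0.050100 > 0 → root in [0.187000, 0.520500]
step 2: m = 0.353750, f(m) = -0.824677 < 0 → root in [0.353750, 0.520500]
step 3: m = 0.437125, f(m) = -0.368760 < 0 → root in [0.437125, 0.520500]
step 4: m = 0.478812, f(m) = -0.155526 < 0 → root in [0.478812, 0.520500]

[0.47881, 0.52050]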